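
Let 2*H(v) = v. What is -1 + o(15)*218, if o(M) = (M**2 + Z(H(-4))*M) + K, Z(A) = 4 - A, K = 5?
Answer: 69759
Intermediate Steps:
H(v) = v/2
o(M) = 5 + M**2 + 6*M (o(M) = (M**2 + (4 - (-4)/2)*M) + 5 = (M**2 + (4 - 1*(-2))*M) + 5 = (M**2 + (4 + 2)*M) + 5 = (M**2 + 6*M) + 5 = 5 + M**2 + 6*M)
-1 + o(15)*218 = -1 + (5 + 15**2 + 6*15)*218 = -1 + (5 + 225 + 90)*218 = -1 + 320*218 = -1 + 69760 = 69759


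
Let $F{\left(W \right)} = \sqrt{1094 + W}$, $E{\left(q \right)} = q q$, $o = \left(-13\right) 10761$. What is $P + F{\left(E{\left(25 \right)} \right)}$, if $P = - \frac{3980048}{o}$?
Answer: $\frac{3980048}{139893} + 3 \sqrt{191} \approx 69.911$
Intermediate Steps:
$o = -139893$
$E{\left(q \right)} = q^{2}$
$P = \frac{3980048}{139893}$ ($P = - \frac{3980048}{-139893} = \left(-3980048\right) \left(- \frac{1}{139893}\right) = \frac{3980048}{139893} \approx 28.451$)
$P + F{\left(E{\left(25 \right)} \right)} = \frac{3980048}{139893} + \sqrt{1094 + 25^{2}} = \frac{3980048}{139893} + \sqrt{1094 + 625} = \frac{3980048}{139893} + \sqrt{1719} = \frac{3980048}{139893} + 3 \sqrt{191}$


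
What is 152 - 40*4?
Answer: -8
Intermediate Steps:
152 - 40*4 = 152 - 160 = -8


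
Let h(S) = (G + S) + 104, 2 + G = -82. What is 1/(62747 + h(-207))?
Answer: 1/62560 ≈ 1.5985e-5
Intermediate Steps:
G = -84 (G = -2 - 82 = -84)
h(S) = 20 + S (h(S) = (-84 + S) + 104 = 20 + S)
1/(62747 + h(-207)) = 1/(62747 + (20 - 207)) = 1/(62747 - 187) = 1/62560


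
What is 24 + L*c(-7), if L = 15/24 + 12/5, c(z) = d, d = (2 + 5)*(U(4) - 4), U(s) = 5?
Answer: 1807/40 ≈ 45.175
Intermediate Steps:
d = 7 (d = (2 + 5)*(5 - 4) = 7*1 = 7)
c(z) = 7
L = 121/40 (L = 15*(1/24) + 12*(1/5) = 5/8 + 12/5 = 121/40 ≈ 3.0250)
24 + L*c(-7) = 24 + (121/40)*7 = 24 + 847/40 = 1807/40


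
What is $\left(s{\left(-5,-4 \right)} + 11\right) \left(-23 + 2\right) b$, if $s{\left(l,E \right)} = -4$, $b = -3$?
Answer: $441$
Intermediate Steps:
$\left(s{\left(-5,-4 \right)} + 11\right) \left(-23 + 2\right) b = \left(-4 + 11\right) \left(-23 + 2\right) \left(-3\right) = 7 \left(-21\right) \left(-3\right) = \left(-147\right) \left(-3\right) = 441$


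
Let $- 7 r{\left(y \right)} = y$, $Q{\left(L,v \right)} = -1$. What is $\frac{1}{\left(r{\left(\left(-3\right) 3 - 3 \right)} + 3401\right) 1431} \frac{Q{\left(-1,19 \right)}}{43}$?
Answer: $- \frac{7}{1465654527} \approx -4.776 \cdot 10^{-9}$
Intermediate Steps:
$r{\left(y \right)} = - \frac{y}{7}$
$\frac{1}{\left(r{\left(\left(-3\right) 3 - 3 \right)} + 3401\right) 1431} \frac{Q{\left(-1,19 \right)}}{43} = \frac{1}{\left(- \frac{\left(-3\right) 3 - 3}{7} + 3401\right) 1431} \left(- \frac{1}{43}\right) = \frac{1}{- \frac{-9 - 3}{7} + 3401} \cdot \frac{1}{1431} \left(\left(-1\right) \frac{1}{43}\right) = \frac{1}{\left(- \frac{1}{7}\right) \left(-12\right) + 3401} \cdot \frac{1}{1431} \left(- \frac{1}{43}\right) = \frac{1}{\frac{12}{7} + 3401} \cdot \frac{1}{1431} \left(- \frac{1}{43}\right) = \frac{1}{\frac{23819}{7}} \cdot \frac{1}{1431} \left(- \frac{1}{43}\right) = \frac{7}{23819} \cdot \frac{1}{1431} \left(- \frac{1}{43}\right) = \frac{7}{34084989} \left(- \frac{1}{43}\right) = - \frac{7}{1465654527}$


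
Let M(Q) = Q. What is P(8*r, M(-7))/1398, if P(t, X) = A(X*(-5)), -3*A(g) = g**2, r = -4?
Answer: -1225/4194 ≈ -0.29208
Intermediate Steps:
A(g) = -g**2/3
P(t, X) = -25*X**2/3
P(8*r, M(-7))/1398 = -25/3*(-7)**2/1398 = -25/3*49*(1/1398) = -1225/3*1/1398 = -1225/4194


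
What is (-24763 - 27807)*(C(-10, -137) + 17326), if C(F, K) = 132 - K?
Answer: -924969150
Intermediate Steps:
(-24763 - 27807)*(C(-10, -137) + 17326) = (-24763 - 27807)*((132 - 1*(-137)) + 17326) = -52570*((132 + 137) + 17326) = -52570*(269 + 17326) = -52570*17595 = -924969150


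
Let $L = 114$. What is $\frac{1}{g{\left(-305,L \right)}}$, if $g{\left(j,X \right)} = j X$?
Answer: $- \frac{1}{34770} \approx -2.876 \cdot 10^{-5}$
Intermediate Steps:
$g{\left(j,X \right)} = X j$
$\frac{1}{g{\left(-305,L \right)}} = \frac{1}{114 \left(-305\right)} = \frac{1}{-34770} = - \frac{1}{34770}$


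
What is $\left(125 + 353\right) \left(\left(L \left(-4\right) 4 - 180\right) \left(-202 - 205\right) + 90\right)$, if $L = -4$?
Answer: $22610356$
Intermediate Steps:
$\left(125 + 353\right) \left(\left(L \left(-4\right) 4 - 180\right) \left(-202 - 205\right) + 90\right) = \left(125 + 353\right) \left(\left(\left(-4\right) \left(-4\right) 4 - 180\right) \left(-202 - 205\right) + 90\right) = 478 \left(\left(16 \cdot 4 - 180\right) \left(-407\right) + 90\right) = 478 \left(\left(64 - 180\right) \left(-407\right) + 90\right) = 478 \left(\left(-116\right) \left(-407\right) + 90\right) = 478 \left(47212 + 90\right) = 478 \cdot 47302 = 22610356$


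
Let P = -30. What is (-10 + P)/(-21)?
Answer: 40/21 ≈ 1.9048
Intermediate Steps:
(-10 + P)/(-21) = (-10 - 30)/(-21) = -40*(-1/21) = 40/21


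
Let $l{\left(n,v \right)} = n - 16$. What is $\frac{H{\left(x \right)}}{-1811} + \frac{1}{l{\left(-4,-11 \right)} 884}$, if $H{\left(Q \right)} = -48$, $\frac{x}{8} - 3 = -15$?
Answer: $\frac{846829}{32018480} \approx 0.026448$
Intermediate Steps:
$x = -96$ ($x = 24 + 8 \left(-15\right) = 24 - 120 = -96$)
$l{\left(n,v \right)} = -16 + n$ ($l{\left(n,v \right)} = n - 16 = -16 + n$)
$\frac{H{\left(x \right)}}{-1811} + \frac{1}{l{\left(-4,-11 \right)} 884} = - \frac{48}{-1811} + \frac{1}{\left(-16 - 4\right) 884} = \left(-48\right) \left(- \frac{1}{1811}\right) + \frac{1}{-20} \cdot \frac{1}{884} = \frac{48}{1811} - \frac{1}{17680} = \frac{846829}{32018480}$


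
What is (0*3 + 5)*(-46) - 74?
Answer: -304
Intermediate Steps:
(0*3 + 5)*(-46) - 74 = (0 + 5)*(-46) - 74 = 5*(-46) - 74 = -230 - 74 = -304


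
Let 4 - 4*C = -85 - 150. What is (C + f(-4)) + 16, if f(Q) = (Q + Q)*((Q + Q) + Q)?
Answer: 687/4 ≈ 171.75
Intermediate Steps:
f(Q) = 6*Q**2 (f(Q) = (2*Q)*(2*Q + Q) = (2*Q)*(3*Q) = 6*Q**2)
C = 239/4 (C = 1 - (-85 - 150)/4 = 1 - 1/4*(-235) = 1 + 235/4 = 239/4 ≈ 59.750)
(C + f(-4)) + 16 = (239/4 + 6*(-4)**2) + 16 = (239/4 + 6*16) + 16 = (239/4 + 96) + 16 = 623/4 + 16 = 687/4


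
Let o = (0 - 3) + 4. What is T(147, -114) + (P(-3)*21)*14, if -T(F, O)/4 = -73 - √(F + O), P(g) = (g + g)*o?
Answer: -1472 + 4*√33 ≈ -1449.0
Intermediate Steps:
o = 1 (o = -3 + 4 = 1)
P(g) = 2*g (P(g) = (g + g)*1 = (2*g)*1 = 2*g)
T(F, O) = 292 + 4*√(F + O) (T(F, O) = -4*(-73 - √(F + O)) = 292 + 4*√(F + O))
T(147, -114) + (P(-3)*21)*14 = (292 + 4*√(147 - 114)) + ((2*(-3))*21)*14 = (292 + 4*√33) - 6*21*14 = (292 + 4*√33) - 126*14 = (292 + 4*√33) - 1764 = -1472 + 4*√33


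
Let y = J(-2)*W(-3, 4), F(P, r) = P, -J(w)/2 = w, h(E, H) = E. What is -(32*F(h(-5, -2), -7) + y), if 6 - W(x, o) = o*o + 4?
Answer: 216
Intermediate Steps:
W(x, o) = 2 - o**2 (W(x, o) = 6 - (o*o + 4) = 6 - (o**2 + 4) = 6 - (4 + o**2) = 6 + (-4 - o**2) = 2 - o**2)
J(w) = -2*w
y = -56 (y = (-2*(-2))*(2 - 1*4**2) = 4*(2 - 1*16) = 4*(2 - 16) = 4*(-14) = -56)
-(32*F(h(-5, -2), -7) + y) = -(32*(-5) - 56) = -(-160 - 56) = -1*(-216) = 216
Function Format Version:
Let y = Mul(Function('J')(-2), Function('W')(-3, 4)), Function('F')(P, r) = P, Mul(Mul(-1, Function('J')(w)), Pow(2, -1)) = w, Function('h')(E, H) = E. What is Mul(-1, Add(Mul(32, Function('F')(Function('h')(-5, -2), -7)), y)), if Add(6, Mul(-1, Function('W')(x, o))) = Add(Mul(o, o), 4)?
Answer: 216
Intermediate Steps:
Function('W')(x, o) = Add(2, Mul(-1, Pow(o, 2))) (Function('W')(x, o) = Add(6, Mul(-1, Add(Mul(o, o), 4))) = Add(6, Mul(-1, Add(Pow(o, 2), 4))) = Add(6, Mul(-1, Add(4, Pow(o, 2)))) = Add(6, Add(-4, Mul(-1, Pow(o, 2)))) = Add(2, Mul(-1, Pow(o, 2))))
Function('J')(w) = Mul(-2, w)
y = -56 (y = Mul(Mul(-2, -2), Add(2, Mul(-1, Pow(4, 2)))) = Mul(4, Add(2, Mul(-1, 16))) = Mul(4, Add(2, -16)) = Mul(4, -14) = -56)
Mul(-1, Add(Mul(32, Function('F')(Function('h')(-5, -2), -7)), y)) = Mul(-1, Add(Mul(32, -5), -56)) = Mul(-1, Add(-160, -56)) = Mul(-1, -216) = 216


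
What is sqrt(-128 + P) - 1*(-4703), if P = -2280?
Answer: 4703 + 2*I*sqrt(602) ≈ 4703.0 + 49.071*I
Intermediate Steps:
sqrt(-128 + P) - 1*(-4703) = sqrt(-128 - 2280) - 1*(-4703) = sqrt(-2408) + 4703 = 2*I*sqrt(602) + 4703 = 4703 + 2*I*sqrt(602)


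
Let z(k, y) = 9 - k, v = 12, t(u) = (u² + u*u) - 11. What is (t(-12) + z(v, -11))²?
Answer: 75076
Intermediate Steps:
t(u) = -11 + 2*u² (t(u) = (u² + u²) - 11 = 2*u² - 11 = -11 + 2*u²)
(t(-12) + z(v, -11))² = ((-11 + 2*(-12)²) + (9 - 1*12))² = ((-11 + 2*144) + (9 - 12))² = ((-11 + 288) - 3)² = (277 - 3)² = 274² = 75076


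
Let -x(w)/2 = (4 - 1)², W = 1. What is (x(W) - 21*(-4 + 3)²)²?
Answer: 1521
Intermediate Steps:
x(w) = -18 (x(w) = -2*(4 - 1)² = -2*3² = -2*9 = -18)
(x(W) - 21*(-4 + 3)²)² = (-18 - 21*(-4 + 3)²)² = (-18 - 21*(-1)²)² = (-18 - 21*1)² = (-18 - 21)² = (-39)² = 1521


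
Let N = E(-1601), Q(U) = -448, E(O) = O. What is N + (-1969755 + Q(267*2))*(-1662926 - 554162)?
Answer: 4368113427263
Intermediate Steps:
N = -1601
N + (-1969755 + Q(267*2))*(-1662926 - 554162) = -1601 + (-1969755 - 448)*(-1662926 - 554162) = -1601 - 1970203*(-2217088) = -1601 + 4368113428864 = 4368113427263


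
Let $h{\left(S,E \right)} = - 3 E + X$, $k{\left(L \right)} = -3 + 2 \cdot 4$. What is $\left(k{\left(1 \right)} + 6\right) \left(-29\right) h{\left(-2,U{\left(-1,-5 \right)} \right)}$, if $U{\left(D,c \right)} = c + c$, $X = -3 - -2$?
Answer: $-9251$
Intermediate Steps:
$X = -1$ ($X = -3 + 2 = -1$)
$U{\left(D,c \right)} = 2 c$
$k{\left(L \right)} = 5$ ($k{\left(L \right)} = -3 + 8 = 5$)
$h{\left(S,E \right)} = -1 - 3 E$ ($h{\left(S,E \right)} = - 3 E - 1 = -1 - 3 E$)
$\left(k{\left(1 \right)} + 6\right) \left(-29\right) h{\left(-2,U{\left(-1,-5 \right)} \right)} = \left(5 + 6\right) \left(-29\right) \left(-1 - 3 \cdot 2 \left(-5\right)\right) = 11 \left(-29\right) \left(-1 - -30\right) = - 319 \left(-1 + 30\right) = \left(-319\right) 29 = -9251$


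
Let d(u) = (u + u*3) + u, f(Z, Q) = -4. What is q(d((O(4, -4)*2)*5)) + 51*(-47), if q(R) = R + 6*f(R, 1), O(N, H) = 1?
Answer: -2371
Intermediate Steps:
d(u) = 5*u (d(u) = (u + 3*u) + u = 4*u + u = 5*u)
q(R) = -24 + R (q(R) = R + 6*(-4) = R - 24 = -24 + R)
q(d((O(4, -4)*2)*5)) + 51*(-47) = (-24 + 5*((1*2)*5)) + 51*(-47) = (-24 + 5*(2*5)) - 2397 = (-24 + 5*10) - 2397 = (-24 + 50) - 2397 = 26 - 2397 = -2371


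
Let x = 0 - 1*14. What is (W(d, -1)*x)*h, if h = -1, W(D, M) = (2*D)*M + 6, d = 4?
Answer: -28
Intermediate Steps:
W(D, M) = 6 + 2*D*M (W(D, M) = 2*D*M + 6 = 6 + 2*D*M)
x = -14 (x = 0 - 14 = -14)
(W(d, -1)*x)*h = ((6 + 2*4*(-1))*(-14))*(-1) = ((6 - 8)*(-14))*(-1) = -2*(-14)*(-1) = 28*(-1) = -28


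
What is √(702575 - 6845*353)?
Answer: I*√1713710 ≈ 1309.1*I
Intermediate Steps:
√(702575 - 6845*353) = √(702575 - 2416285) = √(-1713710) = I*√1713710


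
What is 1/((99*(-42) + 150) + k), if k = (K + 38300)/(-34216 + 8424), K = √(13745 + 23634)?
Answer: -205170669824/822628714187009 + 1984*√37379/822628714187009 ≈ -0.00024941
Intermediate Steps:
K = √37379 ≈ 193.34
k = -9575/6448 - √37379/25792 (k = (√37379 + 38300)/(-34216 + 8424) = (38300 + √37379)/(-25792) = (38300 + √37379)*(-1/25792) = -9575/6448 - √37379/25792 ≈ -1.4925)
1/((99*(-42) + 150) + k) = 1/((99*(-42) + 150) + (-9575/6448 - √37379/25792)) = 1/((-4158 + 150) + (-9575/6448 - √37379/25792)) = 1/(-4008 + (-9575/6448 - √37379/25792)) = 1/(-25853159/6448 - √37379/25792)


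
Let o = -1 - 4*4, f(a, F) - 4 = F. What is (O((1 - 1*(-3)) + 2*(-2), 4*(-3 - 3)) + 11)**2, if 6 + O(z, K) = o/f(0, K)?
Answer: 13689/400 ≈ 34.222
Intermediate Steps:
f(a, F) = 4 + F
o = -17 (o = -1 - 16 = -17)
O(z, K) = -6 - 17/(4 + K)
(O((1 - 1*(-3)) + 2*(-2), 4*(-3 - 3)) + 11)**2 = ((-41 - 24*(-3 - 3))/(4 + 4*(-3 - 3)) + 11)**2 = ((-41 - 24*(-6))/(4 + 4*(-6)) + 11)**2 = ((-41 - 6*(-24))/(4 - 24) + 11)**2 = ((-41 + 144)/(-20) + 11)**2 = (-1/20*103 + 11)**2 = (-103/20 + 11)**2 = (117/20)**2 = 13689/400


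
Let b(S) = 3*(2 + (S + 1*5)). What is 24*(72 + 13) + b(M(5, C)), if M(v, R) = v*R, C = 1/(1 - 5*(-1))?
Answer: 4127/2 ≈ 2063.5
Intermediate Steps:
C = 1/6 (C = 1/(1 + 5) = 1/6 ≈ 0.16667)
M(v, R) = R*v
b(S) = 21 + 3*S (b(S) = 3*(2 + (S + 5)) = 3*(2 + (5 + S)) = 3*(7 + S) = 21 + 3*S)
24*(72 + 13) + b(M(5, C)) = 24*(72 + 13) + (21 + 3*((1/6)*5)) = 24*85 + (21 + 3*(5/6)) = 2040 + (21 + 5/2) = 2040 + 47/2 = 4127/2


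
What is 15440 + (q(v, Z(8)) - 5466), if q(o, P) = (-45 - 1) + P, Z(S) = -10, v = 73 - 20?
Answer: 9918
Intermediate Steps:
v = 53
q(o, P) = -46 + P
15440 + (q(v, Z(8)) - 5466) = 15440 + ((-46 - 10) - 5466) = 15440 + (-56 - 5466) = 15440 - 5522 = 9918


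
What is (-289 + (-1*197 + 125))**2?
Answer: 130321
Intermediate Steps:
(-289 + (-1*197 + 125))**2 = (-289 + (-197 + 125))**2 = (-289 - 72)**2 = (-361)**2 = 130321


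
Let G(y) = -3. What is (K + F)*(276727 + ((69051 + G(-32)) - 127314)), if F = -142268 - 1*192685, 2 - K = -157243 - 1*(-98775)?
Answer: -60400752663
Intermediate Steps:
K = 58470 (K = 2 - (-157243 - 1*(-98775)) = 2 - (-157243 + 98775) = 2 - 1*(-58468) = 2 + 58468 = 58470)
F = -334953 (F = -142268 - 192685 = -334953)
(K + F)*(276727 + ((69051 + G(-32)) - 127314)) = (58470 - 334953)*(276727 + ((69051 - 3) - 127314)) = -276483*(276727 + (69048 - 127314)) = -276483*(276727 - 58266) = -276483*218461 = -60400752663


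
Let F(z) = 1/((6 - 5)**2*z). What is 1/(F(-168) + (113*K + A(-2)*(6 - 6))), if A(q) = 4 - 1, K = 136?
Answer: 168/2581823 ≈ 6.5070e-5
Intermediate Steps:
A(q) = 3
F(z) = 1/z (F(z) = 1/(1**2*z) = 1/(1*z) = 1/z)
1/(F(-168) + (113*K + A(-2)*(6 - 6))) = 1/(1/(-168) + (113*136 + 3*(6 - 6))) = 1/(-1/168 + (15368 + 3*0)) = 1/(-1/168 + (15368 + 0)) = 1/(-1/168 + 15368) = 1/(2581823/168) = 168/2581823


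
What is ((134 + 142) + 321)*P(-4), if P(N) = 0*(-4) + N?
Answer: -2388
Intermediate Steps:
P(N) = N (P(N) = 0 + N = N)
((134 + 142) + 321)*P(-4) = ((134 + 142) + 321)*(-4) = (276 + 321)*(-4) = 597*(-4) = -2388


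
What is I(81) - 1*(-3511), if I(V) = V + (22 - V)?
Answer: 3533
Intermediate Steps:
I(V) = 22
I(81) - 1*(-3511) = 22 - 1*(-3511) = 22 + 3511 = 3533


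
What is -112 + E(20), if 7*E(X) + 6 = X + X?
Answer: -750/7 ≈ -107.14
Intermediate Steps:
E(X) = -6/7 + 2*X/7 (E(X) = -6/7 + (X + X)/7 = -6/7 + (2*X)/7 = -6/7 + 2*X/7)
-112 + E(20) = -112 + (-6/7 + (2/7)*20) = -112 + (-6/7 + 40/7) = -112 + 34/7 = -750/7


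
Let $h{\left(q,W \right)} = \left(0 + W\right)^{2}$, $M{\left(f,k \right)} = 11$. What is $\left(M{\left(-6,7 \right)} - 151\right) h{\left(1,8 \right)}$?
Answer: $-8960$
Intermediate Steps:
$h{\left(q,W \right)} = W^{2}$
$\left(M{\left(-6,7 \right)} - 151\right) h{\left(1,8 \right)} = \left(11 - 151\right) 8^{2} = \left(-140\right) 64 = -8960$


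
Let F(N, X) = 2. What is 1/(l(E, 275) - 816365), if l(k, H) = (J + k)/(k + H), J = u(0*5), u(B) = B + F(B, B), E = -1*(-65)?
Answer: -340/277564033 ≈ -1.2249e-6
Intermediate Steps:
E = 65
u(B) = 2 + B (u(B) = B + 2 = 2 + B)
J = 2 (J = 2 + 0*5 = 2 + 0 = 2)
l(k, H) = (2 + k)/(H + k) (l(k, H) = (2 + k)/(k + H) = (2 + k)/(H + k))
1/(l(E, 275) - 816365) = 1/((2 + 65)/(275 + 65) - 816365) = 1/(67/340 - 816365) = 1/(-277564033/340) = -340/277564033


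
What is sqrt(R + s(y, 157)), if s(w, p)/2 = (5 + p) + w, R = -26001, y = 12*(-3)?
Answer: 3*I*sqrt(2861) ≈ 160.46*I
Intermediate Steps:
y = -36
s(w, p) = 10 + 2*p + 2*w (s(w, p) = 2*((5 + p) + w) = 2*(5 + p + w) = 10 + 2*p + 2*w)
sqrt(R + s(y, 157)) = sqrt(-26001 + (10 + 2*157 + 2*(-36))) = sqrt(-26001 + (10 + 314 - 72)) = sqrt(-26001 + 252) = sqrt(-25749) = 3*I*sqrt(2861)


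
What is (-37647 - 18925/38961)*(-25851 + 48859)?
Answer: -33747759185536/38961 ≈ -8.6619e+8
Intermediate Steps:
(-37647 - 18925/38961)*(-25851 + 48859) = (-37647 - 18925*1/38961)*23008 = (-37647 - 18925/38961)*23008 = -1466783692/38961*23008 = -33747759185536/38961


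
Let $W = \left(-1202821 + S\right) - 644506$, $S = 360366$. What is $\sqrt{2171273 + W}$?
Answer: $2 \sqrt{171078} \approx 827.23$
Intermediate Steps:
$W = -1486961$ ($W = \left(-1202821 + 360366\right) - 644506 = -842455 - 644506 = -1486961$)
$\sqrt{2171273 + W} = \sqrt{2171273 - 1486961} = \sqrt{684312} = 2 \sqrt{171078}$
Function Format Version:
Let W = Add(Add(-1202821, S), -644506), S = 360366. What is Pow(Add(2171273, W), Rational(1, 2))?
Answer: Mul(2, Pow(171078, Rational(1, 2))) ≈ 827.23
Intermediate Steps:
W = -1486961 (W = Add(Add(-1202821, 360366), -644506) = Add(-842455, -644506) = -1486961)
Pow(Add(2171273, W), Rational(1, 2)) = Pow(Add(2171273, -1486961), Rational(1, 2)) = Pow(684312, Rational(1, 2)) = Mul(2, Pow(171078, Rational(1, 2)))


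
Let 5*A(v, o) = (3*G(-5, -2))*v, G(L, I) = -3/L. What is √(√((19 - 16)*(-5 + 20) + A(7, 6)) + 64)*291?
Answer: 291*√(1600 + 30*√33)/5 ≈ 2450.2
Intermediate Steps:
A(v, o) = 9*v/25 (A(v, o) = ((3*(-3/(-5)))*v)/5 = ((3*(-3*(-⅕)))*v)/5 = ((3*(⅗))*v)/5 = (9*v/5)/5 = 9*v/25)
√(√((19 - 16)*(-5 + 20) + A(7, 6)) + 64)*291 = √(√((19 - 16)*(-5 + 20) + (9/25)*7) + 64)*291 = √(√(3*15 + 63/25) + 64)*291 = √(√(45 + 63/25) + 64)*291 = √(√(1188/25) + 64)*291 = √(6*√33/5 + 64)*291 = √(64 + 6*√33/5)*291 = 291*√(64 + 6*√33/5)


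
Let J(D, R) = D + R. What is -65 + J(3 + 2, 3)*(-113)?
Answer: -969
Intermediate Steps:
-65 + J(3 + 2, 3)*(-113) = -65 + ((3 + 2) + 3)*(-113) = -65 + (5 + 3)*(-113) = -65 + 8*(-113) = -65 - 904 = -969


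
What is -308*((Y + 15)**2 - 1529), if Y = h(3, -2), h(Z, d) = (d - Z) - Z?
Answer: 455840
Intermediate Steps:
h(Z, d) = d - 2*Z
Y = -8 (Y = -2 - 2*3 = -2 - 6 = -8)
-308*((Y + 15)**2 - 1529) = -308*((-8 + 15)**2 - 1529) = -308*(7**2 - 1529) = -308*(49 - 1529) = -308*(-1480) = 455840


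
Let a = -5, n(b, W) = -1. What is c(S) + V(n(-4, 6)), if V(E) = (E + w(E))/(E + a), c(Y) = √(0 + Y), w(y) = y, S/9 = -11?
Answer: ⅓ + 3*I*√11 ≈ 0.33333 + 9.9499*I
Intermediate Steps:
S = -99 (S = 9*(-11) = -99)
c(Y) = √Y
V(E) = 2*E/(-5 + E) (V(E) = (E + E)/(E - 5) = (2*E)/(-5 + E) = 2*E/(-5 + E))
c(S) + V(n(-4, 6)) = √(-99) + 2*(-1)/(-5 - 1) = 3*I*√11 + 2*(-1)/(-6) = 3*I*√11 + 2*(-1)*(-⅙) = 3*I*√11 + ⅓ = ⅓ + 3*I*√11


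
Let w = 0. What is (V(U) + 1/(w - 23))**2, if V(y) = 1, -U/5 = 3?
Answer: 484/529 ≈ 0.91493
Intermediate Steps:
U = -15 (U = -5*3 = -15)
(V(U) + 1/(w - 23))**2 = (1 + 1/(0 - 23))**2 = (1 + 1/(-23))**2 = (1 - 1/23)**2 = (22/23)**2 = 484/529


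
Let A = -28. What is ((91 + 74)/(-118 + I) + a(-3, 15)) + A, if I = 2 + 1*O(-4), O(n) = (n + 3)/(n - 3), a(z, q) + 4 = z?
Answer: -29540/811 ≈ -36.424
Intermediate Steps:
a(z, q) = -4 + z
O(n) = (3 + n)/(-3 + n)
I = 15/7 (I = 2 + 1*((3 - 4)/(-3 - 4)) = 2 + 1*(-1/(-7)) = 2 + 1*(-⅐*(-1)) = 2 + 1*(⅐) = 2 + ⅐ = 15/7 ≈ 2.1429)
((91 + 74)/(-118 + I) + a(-3, 15)) + A = ((91 + 74)/(-118 + 15/7) + (-4 - 3)) - 28 = (165/(-811/7) - 7) - 28 = (165*(-7/811) - 7) - 28 = (-1155/811 - 7) - 28 = -6832/811 - 28 = -29540/811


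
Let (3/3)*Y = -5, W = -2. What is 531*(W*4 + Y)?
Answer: -6903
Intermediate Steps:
Y = -5
531*(W*4 + Y) = 531*(-2*4 - 5) = 531*(-8 - 5) = 531*(-13) = -6903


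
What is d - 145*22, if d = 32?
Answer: -3158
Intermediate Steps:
d - 145*22 = 32 - 145*22 = 32 - 3190 = -3158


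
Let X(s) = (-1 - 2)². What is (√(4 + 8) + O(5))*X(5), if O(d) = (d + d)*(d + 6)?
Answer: 990 + 18*√3 ≈ 1021.2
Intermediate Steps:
O(d) = 2*d*(6 + d) (O(d) = (2*d)*(6 + d) = 2*d*(6 + d))
X(s) = 9 (X(s) = (-3)² = 9)
(√(4 + 8) + O(5))*X(5) = (√(4 + 8) + 2*5*(6 + 5))*9 = (√12 + 2*5*11)*9 = (2*√3 + 110)*9 = (110 + 2*√3)*9 = 990 + 18*√3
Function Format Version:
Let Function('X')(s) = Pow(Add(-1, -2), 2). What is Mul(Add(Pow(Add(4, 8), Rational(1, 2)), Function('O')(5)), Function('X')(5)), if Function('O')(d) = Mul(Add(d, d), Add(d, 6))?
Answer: Add(990, Mul(18, Pow(3, Rational(1, 2)))) ≈ 1021.2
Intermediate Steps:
Function('O')(d) = Mul(2, d, Add(6, d)) (Function('O')(d) = Mul(Mul(2, d), Add(6, d)) = Mul(2, d, Add(6, d)))
Function('X')(s) = 9 (Function('X')(s) = Pow(-3, 2) = 9)
Mul(Add(Pow(Add(4, 8), Rational(1, 2)), Function('O')(5)), Function('X')(5)) = Mul(Add(Pow(Add(4, 8), Rational(1, 2)), Mul(2, 5, Add(6, 5))), 9) = Mul(Add(Pow(12, Rational(1, 2)), Mul(2, 5, 11)), 9) = Mul(Add(Mul(2, Pow(3, Rational(1, 2))), 110), 9) = Mul(Add(110, Mul(2, Pow(3, Rational(1, 2)))), 9) = Add(990, Mul(18, Pow(3, Rational(1, 2))))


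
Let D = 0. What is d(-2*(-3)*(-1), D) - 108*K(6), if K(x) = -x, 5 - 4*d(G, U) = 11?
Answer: 1293/2 ≈ 646.50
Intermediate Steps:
d(G, U) = -3/2 (d(G, U) = 5/4 - ¼*11 = 5/4 - 11/4 = -3/2)
d(-2*(-3)*(-1), D) - 108*K(6) = -3/2 - (-108)*6 = -3/2 - 108*(-6) = -3/2 + 648 = 1293/2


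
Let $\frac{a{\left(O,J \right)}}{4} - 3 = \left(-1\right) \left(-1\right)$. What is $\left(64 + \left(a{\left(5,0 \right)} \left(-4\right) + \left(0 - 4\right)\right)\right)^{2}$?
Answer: $16$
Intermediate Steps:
$a{\left(O,J \right)} = 16$ ($a{\left(O,J \right)} = 12 + 4 \left(\left(-1\right) \left(-1\right)\right) = 12 + 4 \cdot 1 = 12 + 4 = 16$)
$\left(64 + \left(a{\left(5,0 \right)} \left(-4\right) + \left(0 - 4\right)\right)\right)^{2} = \left(64 + \left(16 \left(-4\right) + \left(0 - 4\right)\right)\right)^{2} = \left(64 - 68\right)^{2} = \left(-4\right)^{2} = 16$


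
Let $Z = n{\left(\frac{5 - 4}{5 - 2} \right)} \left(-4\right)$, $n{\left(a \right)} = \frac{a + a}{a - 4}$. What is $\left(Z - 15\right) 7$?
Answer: $- \frac{1099}{11} \approx -99.909$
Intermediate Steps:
$n{\left(a \right)} = \frac{2 a}{-4 + a}$
$Z = \frac{8}{11}$ ($Z = \frac{2 \frac{5 - 4}{5 - 2}}{-4 + \frac{5 - 4}{5 - 2}} \left(-4\right) = \frac{2 \cdot 1 \cdot \frac{1}{3}}{-4 + 1 \cdot \frac{1}{3}} \left(-4\right) = 2 \cdot \frac{1}{3} \frac{1}{-4 + \frac{1}{3}} \left(-4\right) = 2 \cdot \frac{1}{3} \frac{1}{- \frac{11}{3}} \left(-4\right) = 2 \cdot \frac{1}{3} \left(- \frac{3}{11}\right) \left(-4\right) = \left(- \frac{2}{11}\right) \left(-4\right) = \frac{8}{11} \approx 0.72727$)
$\left(Z - 15\right) 7 = \left(\frac{8}{11} - 15\right) 7 = \left(- \frac{157}{11}\right) 7 = - \frac{1099}{11}$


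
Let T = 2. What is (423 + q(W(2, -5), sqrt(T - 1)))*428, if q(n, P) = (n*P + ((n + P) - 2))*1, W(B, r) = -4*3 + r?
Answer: 166064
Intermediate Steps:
W(B, r) = -12 + r
q(n, P) = -2 + P + n + P*n (q(n, P) = (P*n + ((P + n) - 2))*1 = (P*n + (-2 + P + n))*1 = (-2 + P + n + P*n)*1 = -2 + P + n + P*n)
(423 + q(W(2, -5), sqrt(T - 1)))*428 = (423 + (-2 + sqrt(2 - 1) + (-12 - 5) + sqrt(2 - 1)*(-12 - 5)))*428 = (423 + (-2 + sqrt(1) - 17 + sqrt(1)*(-17)))*428 = (423 + (-2 + 1 - 17 + 1*(-17)))*428 = (423 + (-2 + 1 - 17 - 17))*428 = (423 - 35)*428 = 388*428 = 166064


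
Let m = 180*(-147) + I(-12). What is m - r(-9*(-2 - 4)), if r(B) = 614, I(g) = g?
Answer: -27086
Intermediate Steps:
m = -26472 (m = 180*(-147) - 12 = -26460 - 12 = -26472)
m - r(-9*(-2 - 4)) = -26472 - 1*614 = -26472 - 614 = -27086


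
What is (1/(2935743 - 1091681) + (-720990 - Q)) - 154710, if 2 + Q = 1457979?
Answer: -4303445075973/1844062 ≈ -2.3337e+6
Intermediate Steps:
Q = 1457977 (Q = -2 + 1457979 = 1457977)
(1/(2935743 - 1091681) + (-720990 - Q)) - 154710 = (1/(2935743 - 1091681) + (-720990 - 1*1457977)) - 154710 = (1/1844062 + (-720990 - 1457977)) - 154710 = (1/1844062 - 2178967) - 154710 = -4018150243953/1844062 - 154710 = -4303445075973/1844062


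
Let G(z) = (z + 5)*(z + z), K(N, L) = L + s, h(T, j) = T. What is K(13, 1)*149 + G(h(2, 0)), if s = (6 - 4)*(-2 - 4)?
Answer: -1611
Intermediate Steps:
s = -12 (s = 2*(-6) = -12)
K(N, L) = -12 + L (K(N, L) = L - 12 = -12 + L)
G(z) = 2*z*(5 + z) (G(z) = (5 + z)*(2*z) = 2*z*(5 + z))
K(13, 1)*149 + G(h(2, 0)) = (-12 + 1)*149 + 2*2*(5 + 2) = -11*149 + 2*2*7 = -1639 + 28 = -1611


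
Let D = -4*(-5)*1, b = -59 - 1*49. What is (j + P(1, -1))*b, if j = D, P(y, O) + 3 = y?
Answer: -1944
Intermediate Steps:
P(y, O) = -3 + y
b = -108 (b = -59 - 49 = -108)
D = 20 (D = 20*1 = 20)
j = 20
(j + P(1, -1))*b = (20 + (-3 + 1))*(-108) = (20 - 2)*(-108) = 18*(-108) = -1944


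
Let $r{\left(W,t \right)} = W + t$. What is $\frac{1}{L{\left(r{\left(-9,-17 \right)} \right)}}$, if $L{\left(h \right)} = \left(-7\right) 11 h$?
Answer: $\frac{1}{2002} \approx 0.0004995$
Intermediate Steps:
$L{\left(h \right)} = - 77 h$
$\frac{1}{L{\left(r{\left(-9,-17 \right)} \right)}} = \frac{1}{\left(-77\right) \left(-9 - 17\right)} = \frac{1}{\left(-77\right) \left(-26\right)} = \frac{1}{2002}$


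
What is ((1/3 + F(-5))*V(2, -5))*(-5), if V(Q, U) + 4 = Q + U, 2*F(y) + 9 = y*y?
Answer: 875/3 ≈ 291.67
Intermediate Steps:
F(y) = -9/2 + y²/2 (F(y) = -9/2 + (y*y)/2 = -9/2 + y²/2)
V(Q, U) = -4 + Q + U (V(Q, U) = -4 + (Q + U) = -4 + Q + U)
((1/3 + F(-5))*V(2, -5))*(-5) = ((1/3 + (-9/2 + (½)*(-5)²))*(-4 + 2 - 5))*(-5) = ((⅓ + (-9/2 + (½)*25))*(-7))*(-5) = ((⅓ + (-9/2 + 25/2))*(-7))*(-5) = ((⅓ + 8)*(-7))*(-5) = ((25/3)*(-7))*(-5) = -175/3*(-5) = 875/3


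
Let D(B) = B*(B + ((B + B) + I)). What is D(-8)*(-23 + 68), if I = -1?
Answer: 9000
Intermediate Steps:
D(B) = B*(-1 + 3*B) (D(B) = B*(B + ((B + B) - 1)) = B*(B + (2*B - 1)) = B*(B + (-1 + 2*B)) = B*(-1 + 3*B))
D(-8)*(-23 + 68) = (-8*(-1 + 3*(-8)))*(-23 + 68) = -8*(-1 - 24)*45 = -8*(-25)*45 = 200*45 = 9000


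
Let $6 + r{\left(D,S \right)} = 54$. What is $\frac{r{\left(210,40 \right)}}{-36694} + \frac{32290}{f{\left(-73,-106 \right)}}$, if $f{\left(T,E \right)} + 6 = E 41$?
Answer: $- \frac{296264539}{39923072} \approx -7.4209$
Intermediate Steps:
$f{\left(T,E \right)} = -6 + 41 E$ ($f{\left(T,E \right)} = -6 + E 41 = -6 + 41 E$)
$r{\left(D,S \right)} = 48$ ($r{\left(D,S \right)} = -6 + 54 = 48$)
$\frac{r{\left(210,40 \right)}}{-36694} + \frac{32290}{f{\left(-73,-106 \right)}} = \frac{48}{-36694} + \frac{32290}{-6 + 41 \left(-106\right)} = 48 \left(- \frac{1}{36694}\right) + \frac{32290}{-6 - 4346} = - \frac{24}{18347} + \frac{32290}{-4352} = - \frac{24}{18347} + 32290 \left(- \frac{1}{4352}\right) = - \frac{24}{18347} - \frac{16145}{2176} = - \frac{296264539}{39923072}$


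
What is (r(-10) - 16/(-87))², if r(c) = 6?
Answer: 289444/7569 ≈ 38.241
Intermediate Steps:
(r(-10) - 16/(-87))² = (6 - 16/(-87))² = (6 - 16*(-1/87))² = (6 + 16/87)² = (538/87)² = 289444/7569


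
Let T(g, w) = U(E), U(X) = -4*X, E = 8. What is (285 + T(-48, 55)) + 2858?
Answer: 3111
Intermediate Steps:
T(g, w) = -32 (T(g, w) = -4*8 = -32)
(285 + T(-48, 55)) + 2858 = (285 - 32) + 2858 = 253 + 2858 = 3111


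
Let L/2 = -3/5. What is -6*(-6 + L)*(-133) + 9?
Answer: -28683/5 ≈ -5736.6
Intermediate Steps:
L = -6/5 (L = 2*(-3/5) = 2*(-3*⅕) = 2*(-⅗) = -6/5 ≈ -1.2000)
-6*(-6 + L)*(-133) + 9 = -6*(-6 - 6/5)*(-133) + 9 = -6*(-36/5)*(-133) + 9 = (216/5)*(-133) + 9 = -28728/5 + 9 = -28683/5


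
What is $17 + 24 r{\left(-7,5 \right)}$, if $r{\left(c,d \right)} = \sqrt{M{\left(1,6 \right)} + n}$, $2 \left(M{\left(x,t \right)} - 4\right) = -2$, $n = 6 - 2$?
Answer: $17 + 24 \sqrt{7} \approx 80.498$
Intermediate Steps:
$n = 4$ ($n = 6 - 2 = 4$)
$M{\left(x,t \right)} = 3$ ($M{\left(x,t \right)} = 4 + \frac{1}{2} \left(-2\right) = 4 - 1 = 3$)
$r{\left(c,d \right)} = \sqrt{7}$ ($r{\left(c,d \right)} = \sqrt{3 + 4} = \sqrt{7}$)
$17 + 24 r{\left(-7,5 \right)} = 17 + 24 \sqrt{7}$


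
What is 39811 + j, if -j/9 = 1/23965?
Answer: 954070606/23965 ≈ 39811.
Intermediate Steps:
j = -9/23965 ≈ -0.00037555
39811 + j = 39811 - 9/23965 = 954070606/23965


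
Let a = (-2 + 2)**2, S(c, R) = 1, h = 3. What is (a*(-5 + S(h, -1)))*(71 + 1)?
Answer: 0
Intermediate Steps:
a = 0 (a = 0**2 = 0)
(a*(-5 + S(h, -1)))*(71 + 1) = (0*(-5 + 1))*(71 + 1) = (0*(-4))*72 = 0*72 = 0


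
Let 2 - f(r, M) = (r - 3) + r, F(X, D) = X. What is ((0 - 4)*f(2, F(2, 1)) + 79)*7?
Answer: 525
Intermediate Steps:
f(r, M) = 5 - 2*r (f(r, M) = 2 - ((r - 3) + r) = 2 - ((-3 + r) + r) = 2 - (-3 + 2*r) = 2 + (3 - 2*r) = 5 - 2*r)
((0 - 4)*f(2, F(2, 1)) + 79)*7 = ((0 - 4)*(5 - 2*2) + 79)*7 = (-4*(5 - 4) + 79)*7 = (-4*1 + 79)*7 = (-4 + 79)*7 = 75*7 = 525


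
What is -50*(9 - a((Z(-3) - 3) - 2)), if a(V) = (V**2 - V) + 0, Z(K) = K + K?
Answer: 6150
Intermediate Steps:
Z(K) = 2*K
a(V) = V**2 - V
-50*(9 - a((Z(-3) - 3) - 2)) = -50*(9 - ((2*(-3) - 3) - 2)*(-1 + ((2*(-3) - 3) - 2))) = -50*(9 - ((-6 - 3) - 2)*(-1 + ((-6 - 3) - 2))) = -50*(9 - (-9 - 2)*(-1 + (-9 - 2))) = -50*(9 - (-11)*(-1 - 11)) = -50*(9 - (-11)*(-12)) = -50*(9 - 1*132) = -50*(9 - 132) = -50*(-123) = 6150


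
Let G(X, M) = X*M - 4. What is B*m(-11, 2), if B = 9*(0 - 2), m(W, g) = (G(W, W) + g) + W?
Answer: -1944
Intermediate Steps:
G(X, M) = -4 + M*X (G(X, M) = M*X - 4 = -4 + M*X)
m(W, g) = -4 + W + g + W² (m(W, g) = ((-4 + W*W) + g) + W = ((-4 + W²) + g) + W = (-4 + g + W²) + W = -4 + W + g + W²)
B = -18 (B = 9*(-2) = -18)
B*m(-11, 2) = -18*(-4 - 11 + 2 + (-11)²) = -18*(-4 - 11 + 2 + 121) = -18*108 = -1944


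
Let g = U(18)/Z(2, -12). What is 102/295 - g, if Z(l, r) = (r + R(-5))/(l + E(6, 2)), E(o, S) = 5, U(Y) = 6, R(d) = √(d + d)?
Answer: 11742/3245 + 3*I*√10/11 ≈ 3.6185 + 0.86244*I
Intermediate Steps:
R(d) = √2*√d (R(d) = √(2*d) = √2*√d)
Z(l, r) = (r + I*√10)/(5 + l) (Z(l, r) = (r + √2*√(-5))/(l + 5) = (r + √2*(I*√5))/(5 + l) = (r + I*√10)/(5 + l))
g = 6/(-12/7 + I*√10/7) (g = 6/(((-12 + I*√10)/(5 + 2))) = 6/(((-12 + I*√10)/7)) = 6/(-12/7 + I*√10/7) ≈ -3.2727 - 0.86244*I)
102/295 - g = 102/295 - (-36/11 - 3*I*√10/11) = 102*(1/295) + (36/11 + 3*I*√10/11) = 102/295 + (36/11 + 3*I*√10/11) = 11742/3245 + 3*I*√10/11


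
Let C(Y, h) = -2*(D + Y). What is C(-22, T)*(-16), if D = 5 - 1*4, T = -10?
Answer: -672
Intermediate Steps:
D = 1 (D = 5 - 4 = 1)
C(Y, h) = -2 - 2*Y (C(Y, h) = -2*(1 + Y) = -2 - 2*Y)
C(-22, T)*(-16) = (-2 - 2*(-22))*(-16) = (-2 + 44)*(-16) = 42*(-16) = -672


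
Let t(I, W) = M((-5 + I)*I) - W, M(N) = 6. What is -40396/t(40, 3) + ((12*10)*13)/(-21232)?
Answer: -107211569/7962 ≈ -13465.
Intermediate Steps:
t(I, W) = 6 - W
-40396/t(40, 3) + ((12*10)*13)/(-21232) = -40396/(6 - 1*3) + ((12*10)*13)/(-21232) = -40396/(6 - 3) + (120*13)*(-1/21232) = -40396/3 + 1560*(-1/21232) = -40396*1/3 - 195/2654 = -40396/3 - 195/2654 = -107211569/7962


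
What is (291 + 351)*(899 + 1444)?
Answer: 1504206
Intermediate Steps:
(291 + 351)*(899 + 1444) = 642*2343 = 1504206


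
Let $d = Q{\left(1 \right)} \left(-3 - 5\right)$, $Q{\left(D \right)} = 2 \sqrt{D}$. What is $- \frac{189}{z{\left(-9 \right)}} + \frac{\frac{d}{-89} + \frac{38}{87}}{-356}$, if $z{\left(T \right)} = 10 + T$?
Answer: $- \frac{260492393}{1378254} \approx -189.0$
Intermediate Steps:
$d = -16$ ($d = 2 \sqrt{1} \left(-3 - 5\right) = 2 \cdot 1 \left(-3 - 5\right) = 2 \left(-8\right) = -16$)
$- \frac{189}{z{\left(-9 \right)}} + \frac{\frac{d}{-89} + \frac{38}{87}}{-356} = - \frac{189}{10 - 9} + \frac{- \frac{16}{-89} + \frac{38}{87}}{-356} = - \frac{189}{1} + \left(\left(-16\right) \left(- \frac{1}{89}\right) + 38 \cdot \frac{1}{87}\right) \left(- \frac{1}{356}\right) = \left(-189\right) 1 + \left(\frac{16}{89} + \frac{38}{87}\right) \left(- \frac{1}{356}\right) = -189 + \frac{4774}{7743} \left(- \frac{1}{356}\right) = -189 - \frac{2387}{1378254} = - \frac{260492393}{1378254}$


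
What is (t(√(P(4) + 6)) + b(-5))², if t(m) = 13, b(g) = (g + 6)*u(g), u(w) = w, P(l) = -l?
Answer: 64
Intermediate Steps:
b(g) = g*(6 + g) (b(g) = (g + 6)*g = (6 + g)*g = g*(6 + g))
(t(√(P(4) + 6)) + b(-5))² = (13 - 5*(6 - 5))² = (13 - 5*1)² = (13 - 5)² = 8² = 64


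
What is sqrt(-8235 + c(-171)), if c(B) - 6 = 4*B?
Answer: I*sqrt(8913) ≈ 94.409*I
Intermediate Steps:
c(B) = 6 + 4*B
sqrt(-8235 + c(-171)) = sqrt(-8235 + (6 + 4*(-171))) = sqrt(-8235 + (6 - 684)) = sqrt(-8235 - 678) = sqrt(-8913) = I*sqrt(8913)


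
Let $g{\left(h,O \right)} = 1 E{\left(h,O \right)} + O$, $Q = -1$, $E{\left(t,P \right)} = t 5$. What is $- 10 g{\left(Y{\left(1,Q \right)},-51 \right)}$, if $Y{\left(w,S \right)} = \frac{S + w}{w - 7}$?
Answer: $510$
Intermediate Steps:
$E{\left(t,P \right)} = 5 t$
$Y{\left(w,S \right)} = \frac{S + w}{-7 + w}$
$g{\left(h,O \right)} = O + 5 h$ ($g{\left(h,O \right)} = 1 \cdot 5 h + O = 5 h + O = O + 5 h$)
$- 10 g{\left(Y{\left(1,Q \right)},-51 \right)} = - 10 \left(-51 + 5 \frac{-1 + 1}{-7 + 1}\right) = - 10 \left(-51 + 5 \frac{1}{-6} \cdot 0\right) = - 10 \left(-51 + 5 \left(\left(- \frac{1}{6}\right) 0\right)\right) = - 10 \left(-51 + 5 \cdot 0\right) = - 10 \left(-51 + 0\right) = \left(-10\right) \left(-51\right) = 510$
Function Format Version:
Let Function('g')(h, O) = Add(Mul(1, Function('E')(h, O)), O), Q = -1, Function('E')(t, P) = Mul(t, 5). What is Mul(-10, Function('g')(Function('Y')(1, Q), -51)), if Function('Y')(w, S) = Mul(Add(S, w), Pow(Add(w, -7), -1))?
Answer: 510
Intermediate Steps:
Function('E')(t, P) = Mul(5, t)
Function('Y')(w, S) = Mul(Pow(Add(-7, w), -1), Add(S, w)) (Function('Y')(w, S) = Mul(Add(S, w), Pow(Add(-7, w), -1)) = Mul(Pow(Add(-7, w), -1), Add(S, w)))
Function('g')(h, O) = Add(O, Mul(5, h)) (Function('g')(h, O) = Add(Mul(1, Mul(5, h)), O) = Add(Mul(5, h), O) = Add(O, Mul(5, h)))
Mul(-10, Function('g')(Function('Y')(1, Q), -51)) = Mul(-10, Add(-51, Mul(5, Mul(Pow(Add(-7, 1), -1), Add(-1, 1))))) = Mul(-10, Add(-51, Mul(5, Mul(Pow(-6, -1), 0)))) = Mul(-10, Add(-51, Mul(5, Mul(Rational(-1, 6), 0)))) = Mul(-10, Add(-51, Mul(5, 0))) = Mul(-10, Add(-51, 0)) = Mul(-10, -51) = 510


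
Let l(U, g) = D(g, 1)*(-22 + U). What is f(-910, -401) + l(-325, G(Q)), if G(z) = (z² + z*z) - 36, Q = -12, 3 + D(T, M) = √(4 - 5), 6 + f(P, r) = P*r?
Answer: 365945 - 347*I ≈ 3.6595e+5 - 347.0*I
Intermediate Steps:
f(P, r) = -6 + P*r
D(T, M) = -3 + I (D(T, M) = -3 + √(4 - 5) = -3 + √(-1) = -3 + I)
G(z) = -36 + 2*z² (G(z) = (z² + z²) - 36 = 2*z² - 36 = -36 + 2*z²)
l(U, g) = (-22 + U)*(-3 + I) (l(U, g) = (-3 + I)*(-22 + U) = (-22 + U)*(-3 + I))
f(-910, -401) + l(-325, G(Q)) = (-6 - 910*(-401)) - (-22 - 325)*(3 - I) = (-6 + 364910) - 1*(-347)*(3 - I) = 364904 + (1041 - 347*I) = 365945 - 347*I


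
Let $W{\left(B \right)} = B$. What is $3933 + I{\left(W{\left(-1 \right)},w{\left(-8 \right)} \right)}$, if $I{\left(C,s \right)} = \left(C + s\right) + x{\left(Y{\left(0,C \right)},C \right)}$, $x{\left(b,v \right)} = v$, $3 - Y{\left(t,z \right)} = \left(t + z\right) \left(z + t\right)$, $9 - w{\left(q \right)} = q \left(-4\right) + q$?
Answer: $3916$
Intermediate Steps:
$w{\left(q \right)} = 9 + 3 q$ ($w{\left(q \right)} = 9 - \left(q \left(-4\right) + q\right) = 9 - \left(- 4 q + q\right) = 9 - - 3 q = 9 + 3 q$)
$Y{\left(t,z \right)} = 3 - \left(t + z\right)^{2}$ ($Y{\left(t,z \right)} = 3 - \left(t + z\right) \left(z + t\right) = 3 - \left(t + z\right) \left(t + z\right) = 3 - \left(t + z\right)^{2}$)
$I{\left(C,s \right)} = s + 2 C$ ($I{\left(C,s \right)} = \left(C + s\right) + C = s + 2 C$)
$3933 + I{\left(W{\left(-1 \right)},w{\left(-8 \right)} \right)} = 3933 + \left(\left(9 + 3 \left(-8\right)\right) + 2 \left(-1\right)\right) = 3933 + \left(\left(9 - 24\right) - 2\right) = 3933 - 17 = 3916$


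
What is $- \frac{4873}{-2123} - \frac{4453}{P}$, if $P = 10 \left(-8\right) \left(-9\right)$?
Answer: $- \frac{540469}{138960} \approx -3.8894$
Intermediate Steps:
$P = 720$ ($P = \left(-80\right) \left(-9\right) = 720$)
$- \frac{4873}{-2123} - \frac{4453}{P} = - \frac{4873}{-2123} - \frac{4453}{720} = \left(-4873\right) \left(- \frac{1}{2123}\right) - \frac{4453}{720} = \frac{443}{193} - \frac{4453}{720} = - \frac{540469}{138960}$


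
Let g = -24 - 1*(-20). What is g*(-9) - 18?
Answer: 18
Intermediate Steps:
g = -4 (g = -24 + 20 = -4)
g*(-9) - 18 = -4*(-9) - 18 = 36 - 18 = 18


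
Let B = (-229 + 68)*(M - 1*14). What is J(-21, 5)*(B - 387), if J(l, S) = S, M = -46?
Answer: 46365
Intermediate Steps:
B = 9660 (B = (-229 + 68)*(-46 - 1*14) = -161*(-46 - 14) = -161*(-60) = 9660)
J(-21, 5)*(B - 387) = 5*(9660 - 387) = 5*9273 = 46365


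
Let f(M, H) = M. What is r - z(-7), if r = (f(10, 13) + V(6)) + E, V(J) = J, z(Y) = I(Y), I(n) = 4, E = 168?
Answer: 180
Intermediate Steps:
z(Y) = 4
r = 184 (r = (10 + 6) + 168 = 16 + 168 = 184)
r - z(-7) = 184 - 1*4 = 184 - 4 = 180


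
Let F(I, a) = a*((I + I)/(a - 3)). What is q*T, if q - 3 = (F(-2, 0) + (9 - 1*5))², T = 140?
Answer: 2660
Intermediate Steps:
F(I, a) = 2*I*a/(-3 + a) (F(I, a) = a*((2*I)/(-3 + a)) = a*(2*I/(-3 + a)) = 2*I*a/(-3 + a))
q = 19 (q = 3 + (2*(-2)*0/(-3 + 0) + (9 - 1*5))² = 3 + (2*(-2)*0/(-3) + (9 - 5))² = 3 + (2*(-2)*0*(-⅓) + 4)² = 3 + (0 + 4)² = 3 + 4² = 3 + 16 = 19)
q*T = 19*140 = 2660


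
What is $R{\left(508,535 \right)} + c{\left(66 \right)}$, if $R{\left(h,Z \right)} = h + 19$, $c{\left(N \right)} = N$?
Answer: $593$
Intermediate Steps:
$R{\left(h,Z \right)} = 19 + h$
$R{\left(508,535 \right)} + c{\left(66 \right)} = \left(19 + 508\right) + 66 = 527 + 66 = 593$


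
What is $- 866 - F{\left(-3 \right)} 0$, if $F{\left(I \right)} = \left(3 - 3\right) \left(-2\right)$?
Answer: $0$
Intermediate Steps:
$F{\left(I \right)} = 0$ ($F{\left(I \right)} = 0 \left(-2\right) = 0$)
$- 866 - F{\left(-3 \right)} 0 = - 866 \left(-1\right) 0 \cdot 0 = - 866 \cdot 0 \cdot 0 = \left(-866\right) 0 = 0$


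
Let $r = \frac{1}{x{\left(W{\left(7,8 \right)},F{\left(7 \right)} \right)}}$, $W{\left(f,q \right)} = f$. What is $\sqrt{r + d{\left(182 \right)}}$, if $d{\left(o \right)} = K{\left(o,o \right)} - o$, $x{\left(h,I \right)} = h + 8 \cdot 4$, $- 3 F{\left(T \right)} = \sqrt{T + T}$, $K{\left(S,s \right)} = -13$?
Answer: $\frac{2 i \sqrt{74139}}{39} \approx 13.963 i$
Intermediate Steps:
$F{\left(T \right)} = - \frac{\sqrt{2} \sqrt{T}}{3}$ ($F{\left(T \right)} = - \frac{\sqrt{T + T}}{3} = - \frac{\sqrt{2 T}}{3} = - \frac{\sqrt{2} \sqrt{T}}{3}$)
$x{\left(h,I \right)} = 32 + h$ ($x{\left(h,I \right)} = h + 32 = 32 + h$)
$d{\left(o \right)} = -13 - o$
$r = \frac{1}{39}$ ($r = \frac{1}{32 + 7} = \frac{1}{39} \approx 0.025641$)
$\sqrt{r + d{\left(182 \right)}} = \sqrt{\frac{1}{39} - 195} = \sqrt{- \frac{7604}{39}} = \frac{2 i \sqrt{74139}}{39}$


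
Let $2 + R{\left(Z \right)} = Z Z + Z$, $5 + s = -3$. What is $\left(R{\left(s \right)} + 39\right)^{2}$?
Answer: $8649$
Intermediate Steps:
$s = -8$ ($s = -5 - 3 = -8$)
$R{\left(Z \right)} = -2 + Z + Z^{2}$ ($R{\left(Z \right)} = -2 + \left(Z Z + Z\right) = -2 + \left(Z^{2} + Z\right) = -2 + \left(Z + Z^{2}\right) = -2 + Z + Z^{2}$)
$\left(R{\left(s \right)} + 39\right)^{2} = \left(\left(-2 - 8 + \left(-8\right)^{2}\right) + 39\right)^{2} = \left(\left(-2 - 8 + 64\right) + 39\right)^{2} = \left(54 + 39\right)^{2} = 93^{2} = 8649$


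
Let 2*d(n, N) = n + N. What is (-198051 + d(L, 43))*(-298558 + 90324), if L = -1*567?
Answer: 41295509242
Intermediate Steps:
L = -567
d(n, N) = N/2 + n/2 (d(n, N) = (n + N)/2 = (N + n)/2 = N/2 + n/2)
(-198051 + d(L, 43))*(-298558 + 90324) = (-198051 + ((½)*43 + (½)*(-567)))*(-298558 + 90324) = (-198051 + (43/2 - 567/2))*(-208234) = (-198051 - 262)*(-208234) = -198313*(-208234) = 41295509242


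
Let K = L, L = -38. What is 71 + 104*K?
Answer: -3881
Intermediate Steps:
K = -38
71 + 104*K = 71 + 104*(-38) = 71 - 3952 = -3881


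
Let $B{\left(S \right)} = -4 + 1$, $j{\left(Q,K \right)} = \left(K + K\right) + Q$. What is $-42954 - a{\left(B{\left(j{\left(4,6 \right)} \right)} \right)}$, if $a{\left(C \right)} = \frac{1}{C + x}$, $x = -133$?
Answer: $- \frac{5841743}{136} \approx -42954.0$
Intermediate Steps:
$j{\left(Q,K \right)} = Q + 2 K$ ($j{\left(Q,K \right)} = 2 K + Q = Q + 2 K$)
$B{\left(S \right)} = -3$
$a{\left(C \right)} = \frac{1}{-133 + C}$ ($a{\left(C \right)} = \frac{1}{C - 133} = \frac{1}{-133 + C}$)
$-42954 - a{\left(B{\left(j{\left(4,6 \right)} \right)} \right)} = -42954 - \frac{1}{-133 - 3} = -42954 - \frac{1}{-136} = -42954 - - \frac{1}{136} = -42954 + \frac{1}{136} = - \frac{5841743}{136}$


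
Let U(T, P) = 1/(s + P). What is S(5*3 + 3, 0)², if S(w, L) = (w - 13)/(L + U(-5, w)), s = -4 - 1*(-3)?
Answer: 7225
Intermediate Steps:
s = -1 (s = -4 + 3 = -1)
U(T, P) = 1/(-1 + P)
S(w, L) = (-13 + w)/(L + 1/(-1 + w)) (S(w, L) = (w - 13)/(L + 1/(-1 + w)) = (-13 + w)/(L + 1/(-1 + w)))
S(5*3 + 3, 0)² = ((-1 + (5*3 + 3))*(-13 + (5*3 + 3))/(1 + 0*(-1 + (5*3 + 3))))² = ((-1 + (15 + 3))*(-13 + (15 + 3))/(1 + 0*(-1 + (15 + 3))))² = ((-1 + 18)*(-13 + 18)/(1 + 0*(-1 + 18)))² = (17*5/(1 + 0*17))² = (17*5/(1 + 0))² = (17*5/1)² = (1*17*5)² = 85² = 7225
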